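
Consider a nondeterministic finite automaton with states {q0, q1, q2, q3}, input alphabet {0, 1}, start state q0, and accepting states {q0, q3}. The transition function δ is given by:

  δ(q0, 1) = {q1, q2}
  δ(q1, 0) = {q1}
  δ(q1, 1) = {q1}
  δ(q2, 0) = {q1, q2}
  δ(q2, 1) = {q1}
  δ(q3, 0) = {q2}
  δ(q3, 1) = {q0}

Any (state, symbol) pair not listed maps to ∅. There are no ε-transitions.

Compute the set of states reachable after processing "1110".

{q1}

Start in {q0}.
Read '1': {q0} → {q1, q2}.
Read '1': {q1, q2} → {q1}.
Read '1': {q1} → {q1}.
Read '0': {q1} → {q1}.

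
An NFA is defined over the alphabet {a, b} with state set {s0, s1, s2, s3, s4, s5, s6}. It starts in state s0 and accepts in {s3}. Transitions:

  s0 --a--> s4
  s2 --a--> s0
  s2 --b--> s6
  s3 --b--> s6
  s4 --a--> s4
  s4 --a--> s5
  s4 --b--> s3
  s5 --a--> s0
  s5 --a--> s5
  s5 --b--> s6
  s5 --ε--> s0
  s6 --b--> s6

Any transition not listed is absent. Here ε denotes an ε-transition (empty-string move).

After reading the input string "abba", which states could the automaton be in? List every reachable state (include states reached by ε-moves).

∅

Start in {s0}.
Read 'a': s0→{s4}; now {s4}.
Read 'b': s4→{s3}; now {s3}.
Read 'b': s3→{s6}; now {s6}.
Read 'a': s6→∅; now ∅.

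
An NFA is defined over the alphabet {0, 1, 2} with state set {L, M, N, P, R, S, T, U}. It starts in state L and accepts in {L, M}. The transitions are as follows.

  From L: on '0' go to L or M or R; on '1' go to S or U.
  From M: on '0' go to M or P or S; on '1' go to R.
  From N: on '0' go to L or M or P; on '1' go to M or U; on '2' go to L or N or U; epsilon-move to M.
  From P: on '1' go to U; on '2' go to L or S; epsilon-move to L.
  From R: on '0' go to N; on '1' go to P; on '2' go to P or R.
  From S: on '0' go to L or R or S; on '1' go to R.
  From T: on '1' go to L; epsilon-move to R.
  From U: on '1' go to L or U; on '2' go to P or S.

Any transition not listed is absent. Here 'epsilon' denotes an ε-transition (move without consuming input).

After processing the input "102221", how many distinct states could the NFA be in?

5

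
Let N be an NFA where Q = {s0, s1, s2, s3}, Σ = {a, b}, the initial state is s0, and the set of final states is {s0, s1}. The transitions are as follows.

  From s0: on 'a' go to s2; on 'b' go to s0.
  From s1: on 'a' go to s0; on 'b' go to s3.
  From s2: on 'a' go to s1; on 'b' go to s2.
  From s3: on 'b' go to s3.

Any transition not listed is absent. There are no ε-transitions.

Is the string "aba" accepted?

Yes

Start in {s0}.
Read 'a': {s0} → {s2}.
Read 'b': {s2} → {s2}.
Read 'a': {s2} → {s1}.
The final set {s1} contains the accepting state s1.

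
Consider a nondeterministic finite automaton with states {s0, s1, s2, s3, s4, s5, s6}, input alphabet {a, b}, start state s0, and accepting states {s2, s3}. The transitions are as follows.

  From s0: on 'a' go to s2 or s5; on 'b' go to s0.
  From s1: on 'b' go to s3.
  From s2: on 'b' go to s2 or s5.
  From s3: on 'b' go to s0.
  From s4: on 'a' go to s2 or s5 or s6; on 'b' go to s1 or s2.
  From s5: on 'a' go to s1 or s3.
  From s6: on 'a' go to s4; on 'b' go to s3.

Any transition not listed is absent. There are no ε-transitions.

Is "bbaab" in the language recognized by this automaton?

Start in {s0}.
Read 'b': s0→{s0}; now {s0}.
Read 'b': s0→{s0}; now {s0}.
Read 'a': s0→{s2, s5}; now {s2, s5}.
Read 'a': s2→∅, s5→{s1, s3}; now {s1, s3}.
Read 'b': s1→{s3}, s3→{s0}; now {s0, s3}.
The final set {s0, s3} contains the accepting state s3.

Yes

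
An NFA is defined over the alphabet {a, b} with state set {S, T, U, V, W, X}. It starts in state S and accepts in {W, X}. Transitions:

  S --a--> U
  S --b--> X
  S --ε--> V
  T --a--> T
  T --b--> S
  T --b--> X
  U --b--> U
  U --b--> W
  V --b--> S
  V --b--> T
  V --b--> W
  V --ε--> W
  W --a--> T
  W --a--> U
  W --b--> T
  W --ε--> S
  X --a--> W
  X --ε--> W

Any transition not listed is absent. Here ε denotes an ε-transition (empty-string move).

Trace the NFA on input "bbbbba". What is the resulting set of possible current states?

{S, T, U, V, W}

Start: ε-closure({S}) = {S, V, W}.
Read 'b': S→{X}, V→{S, T, W}, W→{T}; union {S, T, W, X}; ε-closure = {S, T, V, W, X}.
Read 'b': S→{X}, T→{S, X}, V→{S, T, W}, W→{T}, X→∅; union {S, T, W, X}; ε-closure = {S, T, V, W, X}.
Read 'b': S→{X}, T→{S, X}, V→{S, T, W}, W→{T}, X→∅; union {S, T, W, X}; ε-closure = {S, T, V, W, X}.
Read 'b': S→{X}, T→{S, X}, V→{S, T, W}, W→{T}, X→∅; union {S, T, W, X}; ε-closure = {S, T, V, W, X}.
Read 'b': S→{X}, T→{S, X}, V→{S, T, W}, W→{T}, X→∅; union {S, T, W, X}; ε-closure = {S, T, V, W, X}.
Read 'a': S→{U}, T→{T}, V→∅, W→{T, U}, X→{W}; union {T, U, W}; ε-closure = {S, T, U, V, W}.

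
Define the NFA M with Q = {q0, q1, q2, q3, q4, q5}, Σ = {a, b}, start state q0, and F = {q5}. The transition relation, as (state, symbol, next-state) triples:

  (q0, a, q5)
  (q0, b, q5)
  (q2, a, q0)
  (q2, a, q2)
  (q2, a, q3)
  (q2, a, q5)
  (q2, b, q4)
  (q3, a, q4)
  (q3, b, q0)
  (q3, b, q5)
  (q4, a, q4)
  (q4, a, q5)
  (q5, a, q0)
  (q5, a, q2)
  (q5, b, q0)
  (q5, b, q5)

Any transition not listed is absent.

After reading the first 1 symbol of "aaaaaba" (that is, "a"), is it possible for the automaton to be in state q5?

Start in {q0}.
Read 'a': q0→{q5}; now {q5}.
State q5 is in {q5}.

Yes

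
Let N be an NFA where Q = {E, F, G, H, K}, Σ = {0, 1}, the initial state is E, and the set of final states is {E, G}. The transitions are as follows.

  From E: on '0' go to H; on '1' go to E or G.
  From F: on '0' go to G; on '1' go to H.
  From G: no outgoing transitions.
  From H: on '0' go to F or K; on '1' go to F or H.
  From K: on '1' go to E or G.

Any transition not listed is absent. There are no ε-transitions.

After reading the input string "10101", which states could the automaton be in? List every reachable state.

Start in {E}.
Read '1': {E} → {E, G}.
Read '0': {E, G} → {H}.
Read '1': {H} → {F, H}.
Read '0': {F, H} → {F, G, K}.
Read '1': {F, G, K} → {E, G, H}.

{E, G, H}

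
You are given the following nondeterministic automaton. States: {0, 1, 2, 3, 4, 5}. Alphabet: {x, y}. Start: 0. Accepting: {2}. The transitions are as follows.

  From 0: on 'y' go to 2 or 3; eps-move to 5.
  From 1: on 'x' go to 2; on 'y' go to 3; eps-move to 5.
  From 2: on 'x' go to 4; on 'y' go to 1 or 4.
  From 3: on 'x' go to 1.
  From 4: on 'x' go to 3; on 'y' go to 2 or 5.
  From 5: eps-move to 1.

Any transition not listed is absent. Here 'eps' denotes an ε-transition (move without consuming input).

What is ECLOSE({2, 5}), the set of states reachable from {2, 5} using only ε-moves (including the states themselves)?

Begin with {2, 5}.
ε-move 5 → 1; add 1.

{1, 2, 5}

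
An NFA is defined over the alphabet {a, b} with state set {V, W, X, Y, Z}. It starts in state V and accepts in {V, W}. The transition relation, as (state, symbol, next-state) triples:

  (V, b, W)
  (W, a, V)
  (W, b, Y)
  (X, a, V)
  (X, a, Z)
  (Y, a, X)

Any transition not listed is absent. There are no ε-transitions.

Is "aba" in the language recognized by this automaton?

No

Start in {V}.
Read 'a': V→∅; now ∅.
The set is empty and remains empty for the remaining 2 symbols.
The final set ∅ contains no accepting state.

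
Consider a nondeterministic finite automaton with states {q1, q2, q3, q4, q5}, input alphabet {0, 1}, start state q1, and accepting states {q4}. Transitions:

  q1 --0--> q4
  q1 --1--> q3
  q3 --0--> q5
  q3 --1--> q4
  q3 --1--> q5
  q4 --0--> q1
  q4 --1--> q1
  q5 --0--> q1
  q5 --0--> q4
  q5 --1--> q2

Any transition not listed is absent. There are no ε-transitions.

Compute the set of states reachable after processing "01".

{q1}

Start in {q1}.
Read '0': {q1} → {q4}.
Read '1': {q4} → {q1}.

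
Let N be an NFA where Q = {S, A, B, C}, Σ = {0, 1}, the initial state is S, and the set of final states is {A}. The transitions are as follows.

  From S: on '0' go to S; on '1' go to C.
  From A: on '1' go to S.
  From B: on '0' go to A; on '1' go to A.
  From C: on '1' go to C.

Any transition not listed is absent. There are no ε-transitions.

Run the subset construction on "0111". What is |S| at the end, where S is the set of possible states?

1

Start in {S}.
Read '0': {S} → {S}.
Read '1': {S} → {C}.
Read '1': {C} → {C}.
Read '1': {C} → {C}.
That set has 1 state.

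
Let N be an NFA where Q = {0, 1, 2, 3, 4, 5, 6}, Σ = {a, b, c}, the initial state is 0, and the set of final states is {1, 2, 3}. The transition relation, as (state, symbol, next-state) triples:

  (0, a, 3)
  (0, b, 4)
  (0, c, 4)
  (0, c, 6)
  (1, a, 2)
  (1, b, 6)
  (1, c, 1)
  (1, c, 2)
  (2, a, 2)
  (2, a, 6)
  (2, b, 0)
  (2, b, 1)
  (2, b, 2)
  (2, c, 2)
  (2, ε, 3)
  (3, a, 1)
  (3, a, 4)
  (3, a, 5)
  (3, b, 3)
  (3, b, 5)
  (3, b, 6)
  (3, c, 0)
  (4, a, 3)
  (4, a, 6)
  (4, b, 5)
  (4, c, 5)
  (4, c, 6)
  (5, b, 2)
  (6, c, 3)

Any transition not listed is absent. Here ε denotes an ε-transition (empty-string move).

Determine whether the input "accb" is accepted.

Start in {0}.
Read 'a': {0} → {3}.
Read 'c': {3} → {0}.
Read 'c': {0} → {4, 6}.
Read 'b': {4, 6} → {5}.
The final set {5} contains no accepting state.

No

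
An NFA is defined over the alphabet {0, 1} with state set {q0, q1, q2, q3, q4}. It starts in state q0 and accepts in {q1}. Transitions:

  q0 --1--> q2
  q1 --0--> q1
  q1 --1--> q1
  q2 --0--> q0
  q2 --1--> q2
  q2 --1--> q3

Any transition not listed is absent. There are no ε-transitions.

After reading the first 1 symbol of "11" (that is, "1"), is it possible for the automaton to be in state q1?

Start in {q0}.
Read '1': {q0} → {q2}.
State q1 is not in {q2}.

No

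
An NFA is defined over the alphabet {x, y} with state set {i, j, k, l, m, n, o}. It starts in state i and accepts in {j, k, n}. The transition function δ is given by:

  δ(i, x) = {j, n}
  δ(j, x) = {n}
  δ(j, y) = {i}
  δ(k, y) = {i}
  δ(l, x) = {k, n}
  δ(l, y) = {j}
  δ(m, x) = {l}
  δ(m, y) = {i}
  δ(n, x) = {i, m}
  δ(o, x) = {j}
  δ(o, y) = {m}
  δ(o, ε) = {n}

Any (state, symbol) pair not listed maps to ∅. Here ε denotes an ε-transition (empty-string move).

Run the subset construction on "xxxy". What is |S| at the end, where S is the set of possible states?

2

Start in {i}.
Read 'x': i→{j, n}; now {j, n}.
Read 'x': j→{n}, n→{i, m}; now {i, m, n}.
Read 'x': i→{j, n}, m→{l}, n→{i, m}; now {i, j, l, m, n}.
Read 'y': i→∅, j→{i}, l→{j}, m→{i}, n→∅; now {i, j}.
That set has 2 states.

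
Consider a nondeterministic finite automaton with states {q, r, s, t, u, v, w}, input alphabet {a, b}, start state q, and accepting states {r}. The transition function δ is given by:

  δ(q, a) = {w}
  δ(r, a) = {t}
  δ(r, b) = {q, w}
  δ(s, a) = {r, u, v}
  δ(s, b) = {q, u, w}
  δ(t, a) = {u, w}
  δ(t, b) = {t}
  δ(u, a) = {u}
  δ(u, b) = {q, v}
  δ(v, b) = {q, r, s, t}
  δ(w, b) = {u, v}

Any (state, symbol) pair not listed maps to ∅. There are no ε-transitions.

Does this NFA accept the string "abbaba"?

Start in {q}.
Read 'a': q→{w}; now {w}.
Read 'b': w→{u, v}; now {u, v}.
Read 'b': u→{q, v}, v→{q, r, s, t}; now {q, r, s, t, v}.
Read 'a': q→{w}, r→{t}, s→{r, u, v}, t→{u, w}, v→∅; now {r, t, u, v, w}.
Read 'b': r→{q, w}, t→{t}, u→{q, v}, v→{q, r, s, t}, w→{u, v}; now {q, r, s, t, u, v, w}.
Read 'a': q→{w}, r→{t}, s→{r, u, v}, t→{u, w}, u→{u}, v→∅, w→∅; now {r, t, u, v, w}.
The final set {r, t, u, v, w} contains the accepting state r.

Yes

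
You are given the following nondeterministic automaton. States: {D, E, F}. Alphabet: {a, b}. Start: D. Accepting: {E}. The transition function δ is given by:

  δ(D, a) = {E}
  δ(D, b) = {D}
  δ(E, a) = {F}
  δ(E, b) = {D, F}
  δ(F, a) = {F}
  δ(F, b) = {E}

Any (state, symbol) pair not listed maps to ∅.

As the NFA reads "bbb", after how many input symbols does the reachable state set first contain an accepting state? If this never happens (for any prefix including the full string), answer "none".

none

Start in {D}.
Read 'b': {D} → {D}.
Read 'b': {D} → {D}.
Read 'b': {D} → {D}.
No reachable set along the way intersects F.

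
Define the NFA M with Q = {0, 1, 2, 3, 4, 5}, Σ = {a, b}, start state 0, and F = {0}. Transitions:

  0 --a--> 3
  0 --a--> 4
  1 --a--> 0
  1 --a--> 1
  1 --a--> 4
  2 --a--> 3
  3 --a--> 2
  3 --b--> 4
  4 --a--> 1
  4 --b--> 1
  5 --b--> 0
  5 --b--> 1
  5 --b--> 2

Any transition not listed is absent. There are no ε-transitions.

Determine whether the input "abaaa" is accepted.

Yes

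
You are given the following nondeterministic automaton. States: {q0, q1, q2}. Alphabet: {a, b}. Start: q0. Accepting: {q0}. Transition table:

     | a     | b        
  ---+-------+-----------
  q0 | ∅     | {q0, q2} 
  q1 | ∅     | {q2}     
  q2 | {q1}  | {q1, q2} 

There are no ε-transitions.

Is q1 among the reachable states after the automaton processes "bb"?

Start in {q0}.
Read 'b': {q0} → {q0, q2}.
Read 'b': {q0, q2} → {q0, q1, q2}.
State q1 is in {q0, q1, q2}.

Yes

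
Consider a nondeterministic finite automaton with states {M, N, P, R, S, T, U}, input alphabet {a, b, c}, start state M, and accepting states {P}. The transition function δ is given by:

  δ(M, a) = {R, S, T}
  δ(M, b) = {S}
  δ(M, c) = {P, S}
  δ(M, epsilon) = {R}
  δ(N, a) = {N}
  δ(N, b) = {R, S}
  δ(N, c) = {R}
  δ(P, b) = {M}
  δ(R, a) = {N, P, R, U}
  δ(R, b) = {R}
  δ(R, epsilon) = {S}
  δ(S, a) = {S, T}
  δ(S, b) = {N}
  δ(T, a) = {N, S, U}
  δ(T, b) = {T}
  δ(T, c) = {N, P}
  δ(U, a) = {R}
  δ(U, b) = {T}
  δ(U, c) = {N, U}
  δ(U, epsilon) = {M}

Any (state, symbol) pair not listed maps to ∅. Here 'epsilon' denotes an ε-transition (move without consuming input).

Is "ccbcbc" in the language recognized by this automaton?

No

Start: ε-closure({M}) = {M, R, S}.
Read 'c': {M, R, S} → {P, S}.
Read 'c': {P, S} → ∅.
The set is empty and remains empty for the remaining 4 symbols.
The final set ∅ contains no accepting state.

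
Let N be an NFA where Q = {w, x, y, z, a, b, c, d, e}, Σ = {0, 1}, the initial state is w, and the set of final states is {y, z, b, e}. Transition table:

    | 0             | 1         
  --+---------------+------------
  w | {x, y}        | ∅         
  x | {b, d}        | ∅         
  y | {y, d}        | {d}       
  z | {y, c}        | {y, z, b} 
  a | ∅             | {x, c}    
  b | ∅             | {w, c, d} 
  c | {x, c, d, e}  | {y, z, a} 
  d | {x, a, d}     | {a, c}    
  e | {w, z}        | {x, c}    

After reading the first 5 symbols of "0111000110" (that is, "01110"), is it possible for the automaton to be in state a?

No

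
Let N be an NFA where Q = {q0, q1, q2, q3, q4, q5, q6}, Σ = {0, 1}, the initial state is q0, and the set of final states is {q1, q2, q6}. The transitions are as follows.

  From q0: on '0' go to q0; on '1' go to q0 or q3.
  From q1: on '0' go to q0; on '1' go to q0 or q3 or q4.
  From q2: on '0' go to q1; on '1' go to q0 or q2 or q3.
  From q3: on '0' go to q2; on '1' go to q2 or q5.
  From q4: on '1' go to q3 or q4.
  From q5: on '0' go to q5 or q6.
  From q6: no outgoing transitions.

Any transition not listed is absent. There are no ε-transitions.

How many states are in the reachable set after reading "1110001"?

2

Start in {q0}.
Read '1': q0→{q0, q3}; now {q0, q3}.
Read '1': q0→{q0, q3}, q3→{q2, q5}; now {q0, q2, q3, q5}.
Read '1': q0→{q0, q3}, q2→{q0, q2, q3}, q3→{q2, q5}, q5→∅; now {q0, q2, q3, q5}.
Read '0': q0→{q0}, q2→{q1}, q3→{q2}, q5→{q5, q6}; now {q0, q1, q2, q5, q6}.
Read '0': q0→{q0}, q1→{q0}, q2→{q1}, q5→{q5, q6}, q6→∅; now {q0, q1, q5, q6}.
Read '0': q0→{q0}, q1→{q0}, q5→{q5, q6}, q6→∅; now {q0, q5, q6}.
Read '1': q0→{q0, q3}, q5→∅, q6→∅; now {q0, q3}.
That set has 2 states.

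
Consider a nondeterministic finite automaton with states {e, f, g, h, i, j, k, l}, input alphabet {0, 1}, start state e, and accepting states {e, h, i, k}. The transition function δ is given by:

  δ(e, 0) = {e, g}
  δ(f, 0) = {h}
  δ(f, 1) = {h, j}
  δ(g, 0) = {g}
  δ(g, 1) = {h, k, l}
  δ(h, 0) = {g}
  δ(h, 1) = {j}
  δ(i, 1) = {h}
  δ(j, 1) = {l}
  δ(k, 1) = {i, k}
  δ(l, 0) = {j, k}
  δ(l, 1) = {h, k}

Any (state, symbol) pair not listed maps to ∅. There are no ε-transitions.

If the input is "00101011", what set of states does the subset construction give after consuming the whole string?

{h, i, j, k}

Start in {e}.
Read '0': e→{e, g}; now {e, g}.
Read '0': e→{e, g}, g→{g}; now {e, g}.
Read '1': e→∅, g→{h, k, l}; now {h, k, l}.
Read '0': h→{g}, k→∅, l→{j, k}; now {g, j, k}.
Read '1': g→{h, k, l}, j→{l}, k→{i, k}; now {h, i, k, l}.
Read '0': h→{g}, i→∅, k→∅, l→{j, k}; now {g, j, k}.
Read '1': g→{h, k, l}, j→{l}, k→{i, k}; now {h, i, k, l}.
Read '1': h→{j}, i→{h}, k→{i, k}, l→{h, k}; now {h, i, j, k}.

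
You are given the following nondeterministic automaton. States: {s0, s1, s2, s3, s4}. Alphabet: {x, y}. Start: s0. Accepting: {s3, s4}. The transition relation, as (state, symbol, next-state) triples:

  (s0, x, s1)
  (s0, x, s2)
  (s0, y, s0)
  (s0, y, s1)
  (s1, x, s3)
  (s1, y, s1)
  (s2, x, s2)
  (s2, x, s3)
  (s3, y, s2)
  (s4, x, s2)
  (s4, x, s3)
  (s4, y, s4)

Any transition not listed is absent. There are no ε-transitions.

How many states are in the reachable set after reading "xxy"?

1

Start in {s0}.
Read 'x': {s0} → {s1, s2}.
Read 'x': {s1, s2} → {s2, s3}.
Read 'y': {s2, s3} → {s2}.
That set has 1 state.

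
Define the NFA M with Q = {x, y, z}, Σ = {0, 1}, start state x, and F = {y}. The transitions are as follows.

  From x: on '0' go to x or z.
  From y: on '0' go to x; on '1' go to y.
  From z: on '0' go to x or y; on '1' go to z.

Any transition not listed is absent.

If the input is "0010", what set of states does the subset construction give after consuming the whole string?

{x, y}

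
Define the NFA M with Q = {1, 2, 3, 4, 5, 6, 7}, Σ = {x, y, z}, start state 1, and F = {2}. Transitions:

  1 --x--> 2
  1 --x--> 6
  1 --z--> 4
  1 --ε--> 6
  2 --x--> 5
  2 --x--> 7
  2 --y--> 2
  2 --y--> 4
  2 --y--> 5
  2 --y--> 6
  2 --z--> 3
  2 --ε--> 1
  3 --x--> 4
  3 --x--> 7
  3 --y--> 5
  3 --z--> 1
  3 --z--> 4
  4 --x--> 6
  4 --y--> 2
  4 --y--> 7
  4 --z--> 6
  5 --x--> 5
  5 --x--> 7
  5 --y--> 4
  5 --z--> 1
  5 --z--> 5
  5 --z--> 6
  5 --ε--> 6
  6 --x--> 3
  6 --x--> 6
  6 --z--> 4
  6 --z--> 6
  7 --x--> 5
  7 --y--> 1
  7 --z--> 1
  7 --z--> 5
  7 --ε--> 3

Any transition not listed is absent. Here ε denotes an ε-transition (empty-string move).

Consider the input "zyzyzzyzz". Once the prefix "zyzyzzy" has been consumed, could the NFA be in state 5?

No

Start: ε-closure({1}) = {1, 6}.
Read 'z': 1→{4}, 6→{4, 6}; now {4, 6}.
Read 'y': 4→{2, 7}, 6→∅; union {2, 7}; ε-closure = {1, 2, 3, 6, 7}.
Read 'z': 1→{4}, 2→{3}, 3→{1, 4}, 6→{4, 6}, 7→{1, 5}; now {1, 3, 4, 5, 6}.
Read 'y': 1→∅, 3→{5}, 4→{2, 7}, 5→{4}, 6→∅; union {2, 4, 5, 7}; ε-closure = {1, 2, 3, 4, 5, 6, 7}.
Read 'z': 1→{4}, 2→{3}, 3→{1, 4}, 4→{6}, 5→{1, 5, 6}, 6→{4, 6}, 7→{1, 5}; now {1, 3, 4, 5, 6}.
Read 'z': 1→{4}, 3→{1, 4}, 4→{6}, 5→{1, 5, 6}, 6→{4, 6}; now {1, 4, 5, 6}.
Read 'y': 1→∅, 4→{2, 7}, 5→{4}, 6→∅; union {2, 4, 7}; ε-closure = {1, 2, 3, 4, 6, 7}.
State 5 is not in {1, 2, 3, 4, 6, 7}.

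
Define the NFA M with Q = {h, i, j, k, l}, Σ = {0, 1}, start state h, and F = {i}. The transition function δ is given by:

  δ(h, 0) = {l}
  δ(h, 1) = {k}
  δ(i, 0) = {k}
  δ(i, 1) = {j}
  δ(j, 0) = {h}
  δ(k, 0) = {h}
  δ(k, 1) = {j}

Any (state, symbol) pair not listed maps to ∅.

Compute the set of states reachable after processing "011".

∅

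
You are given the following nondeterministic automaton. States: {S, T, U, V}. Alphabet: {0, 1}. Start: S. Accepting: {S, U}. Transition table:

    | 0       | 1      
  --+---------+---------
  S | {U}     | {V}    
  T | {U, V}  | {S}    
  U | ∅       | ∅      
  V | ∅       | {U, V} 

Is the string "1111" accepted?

Yes

Start in {S}.
Read '1': S→{V}; now {V}.
Read '1': V→{U, V}; now {U, V}.
Read '1': U→∅, V→{U, V}; now {U, V}.
Read '1': U→∅, V→{U, V}; now {U, V}.
The final set {U, V} contains the accepting state U.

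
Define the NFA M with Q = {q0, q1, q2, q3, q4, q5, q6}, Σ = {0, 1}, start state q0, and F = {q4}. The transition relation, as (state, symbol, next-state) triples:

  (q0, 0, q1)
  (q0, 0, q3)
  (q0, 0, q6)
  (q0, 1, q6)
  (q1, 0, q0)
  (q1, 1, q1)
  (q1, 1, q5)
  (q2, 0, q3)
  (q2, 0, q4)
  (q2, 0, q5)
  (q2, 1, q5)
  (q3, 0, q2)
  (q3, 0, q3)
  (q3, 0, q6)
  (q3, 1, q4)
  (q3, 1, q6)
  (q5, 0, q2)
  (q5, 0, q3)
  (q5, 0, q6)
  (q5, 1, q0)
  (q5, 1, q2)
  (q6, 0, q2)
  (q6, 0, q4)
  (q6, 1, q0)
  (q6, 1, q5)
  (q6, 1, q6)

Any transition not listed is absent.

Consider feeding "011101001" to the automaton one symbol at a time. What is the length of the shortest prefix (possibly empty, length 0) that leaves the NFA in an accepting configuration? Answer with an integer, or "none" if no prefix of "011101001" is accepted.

Start in {q0}.
Read '0': q0→{q1, q3, q6}; now {q1, q3, q6}.
Read '1': q1→{q1, q5}, q3→{q4, q6}, q6→{q0, q5, q6}; now {q0, q1, q4, q5, q6}.
None of the earlier sets intersect F, but {q0, q1, q4, q5, q6} does.

2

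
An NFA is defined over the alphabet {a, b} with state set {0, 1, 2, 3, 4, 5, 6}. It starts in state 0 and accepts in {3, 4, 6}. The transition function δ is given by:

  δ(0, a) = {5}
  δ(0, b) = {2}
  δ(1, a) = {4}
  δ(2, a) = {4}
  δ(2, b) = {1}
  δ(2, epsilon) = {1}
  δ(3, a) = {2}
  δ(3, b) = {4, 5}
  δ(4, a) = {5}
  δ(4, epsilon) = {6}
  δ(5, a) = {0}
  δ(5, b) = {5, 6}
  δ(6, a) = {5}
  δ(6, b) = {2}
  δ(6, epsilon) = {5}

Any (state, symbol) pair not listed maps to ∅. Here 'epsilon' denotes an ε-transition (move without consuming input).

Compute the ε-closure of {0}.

{0}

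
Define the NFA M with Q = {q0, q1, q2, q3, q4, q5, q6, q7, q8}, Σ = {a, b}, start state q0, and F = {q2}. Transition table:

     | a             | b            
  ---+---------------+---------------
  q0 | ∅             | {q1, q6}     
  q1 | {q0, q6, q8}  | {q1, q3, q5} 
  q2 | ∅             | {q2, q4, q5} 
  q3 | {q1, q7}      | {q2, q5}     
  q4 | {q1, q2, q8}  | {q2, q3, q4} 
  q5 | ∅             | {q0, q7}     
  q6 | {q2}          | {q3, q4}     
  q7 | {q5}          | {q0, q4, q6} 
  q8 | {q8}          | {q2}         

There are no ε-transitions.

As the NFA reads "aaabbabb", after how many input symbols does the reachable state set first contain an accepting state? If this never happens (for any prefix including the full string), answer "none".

none

Start in {q0}.
Read 'a': {q0} → ∅.
The set is empty and remains empty for the remaining 7 symbols.
No reachable set along the way intersects F.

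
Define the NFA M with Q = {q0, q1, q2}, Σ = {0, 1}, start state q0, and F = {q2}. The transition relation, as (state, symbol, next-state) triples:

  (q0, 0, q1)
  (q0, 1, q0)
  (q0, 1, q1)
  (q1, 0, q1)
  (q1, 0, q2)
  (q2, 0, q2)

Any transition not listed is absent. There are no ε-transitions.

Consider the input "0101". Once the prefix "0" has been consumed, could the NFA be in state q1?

Yes

Start in {q0}.
Read '0': q0→{q1}; now {q1}.
State q1 is in {q1}.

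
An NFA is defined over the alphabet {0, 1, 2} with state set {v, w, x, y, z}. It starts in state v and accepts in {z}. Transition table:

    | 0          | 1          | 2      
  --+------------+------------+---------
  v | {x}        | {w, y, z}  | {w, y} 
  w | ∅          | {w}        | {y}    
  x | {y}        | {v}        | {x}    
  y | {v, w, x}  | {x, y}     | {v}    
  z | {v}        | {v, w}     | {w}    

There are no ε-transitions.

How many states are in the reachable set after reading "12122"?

4

Start in {v}.
Read '1': {v} → {w, y, z}.
Read '2': {w, y, z} → {v, w, y}.
Read '1': {v, w, y} → {w, x, y, z}.
Read '2': {w, x, y, z} → {v, w, x, y}.
Read '2': {v, w, x, y} → {v, w, x, y}.
That set has 4 states.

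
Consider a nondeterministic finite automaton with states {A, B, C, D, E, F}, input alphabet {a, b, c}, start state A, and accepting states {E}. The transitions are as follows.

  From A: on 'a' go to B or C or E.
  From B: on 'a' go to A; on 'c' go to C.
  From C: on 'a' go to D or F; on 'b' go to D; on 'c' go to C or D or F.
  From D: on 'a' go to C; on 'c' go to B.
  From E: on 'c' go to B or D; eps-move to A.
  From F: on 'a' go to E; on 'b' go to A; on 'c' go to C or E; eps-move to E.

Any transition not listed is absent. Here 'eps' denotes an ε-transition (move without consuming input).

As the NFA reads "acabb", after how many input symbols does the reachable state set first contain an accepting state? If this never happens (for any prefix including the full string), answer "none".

Start in {A}.
Read 'a': A→{B, C, E}; union {B, C, E}; ε-closure = {A, B, C, E}.
None of the earlier sets intersect F, but {A, B, C, E} does.

1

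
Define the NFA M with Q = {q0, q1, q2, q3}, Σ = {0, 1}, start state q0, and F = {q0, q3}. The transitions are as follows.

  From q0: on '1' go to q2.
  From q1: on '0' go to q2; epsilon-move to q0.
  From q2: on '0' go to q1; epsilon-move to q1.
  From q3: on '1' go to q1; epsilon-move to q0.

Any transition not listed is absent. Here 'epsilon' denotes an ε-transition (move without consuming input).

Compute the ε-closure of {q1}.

Begin with {q1}.
ε-move q1 → q0; add q0.

{q0, q1}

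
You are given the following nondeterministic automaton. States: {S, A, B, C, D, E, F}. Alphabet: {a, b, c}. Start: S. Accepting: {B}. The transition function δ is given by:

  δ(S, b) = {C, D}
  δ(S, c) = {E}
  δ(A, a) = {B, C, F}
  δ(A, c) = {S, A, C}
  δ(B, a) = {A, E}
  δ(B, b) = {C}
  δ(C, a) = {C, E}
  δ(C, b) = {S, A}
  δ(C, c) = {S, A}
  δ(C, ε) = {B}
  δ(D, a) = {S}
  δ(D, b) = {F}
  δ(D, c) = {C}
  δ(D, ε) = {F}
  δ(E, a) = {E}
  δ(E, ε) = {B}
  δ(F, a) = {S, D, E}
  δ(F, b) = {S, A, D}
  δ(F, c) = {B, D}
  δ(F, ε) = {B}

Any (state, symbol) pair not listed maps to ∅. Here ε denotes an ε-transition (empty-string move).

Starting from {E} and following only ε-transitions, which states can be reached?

Begin with {E}.
ε-move E → B; add B.

{B, E}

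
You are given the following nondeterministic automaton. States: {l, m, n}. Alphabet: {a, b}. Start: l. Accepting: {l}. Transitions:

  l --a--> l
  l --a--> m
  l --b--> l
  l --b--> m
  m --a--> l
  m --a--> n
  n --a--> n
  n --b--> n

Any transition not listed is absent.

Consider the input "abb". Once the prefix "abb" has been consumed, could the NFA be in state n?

No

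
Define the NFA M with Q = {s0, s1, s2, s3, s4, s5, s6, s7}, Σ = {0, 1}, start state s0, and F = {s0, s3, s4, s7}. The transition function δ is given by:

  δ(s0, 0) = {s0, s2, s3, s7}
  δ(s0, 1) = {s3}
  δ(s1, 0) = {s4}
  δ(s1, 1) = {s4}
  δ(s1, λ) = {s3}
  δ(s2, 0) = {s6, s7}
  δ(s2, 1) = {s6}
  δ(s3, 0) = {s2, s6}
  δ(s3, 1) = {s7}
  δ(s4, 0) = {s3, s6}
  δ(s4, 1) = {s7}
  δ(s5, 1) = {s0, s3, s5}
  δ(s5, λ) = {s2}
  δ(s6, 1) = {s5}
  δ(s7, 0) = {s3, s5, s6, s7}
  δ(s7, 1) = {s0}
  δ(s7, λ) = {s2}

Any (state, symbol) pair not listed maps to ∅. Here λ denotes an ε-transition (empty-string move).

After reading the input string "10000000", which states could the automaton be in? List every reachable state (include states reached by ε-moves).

{s2, s3, s5, s6, s7}

Start in {s0}.
Read '1': s0→{s3}; now {s3}.
Read '0': s3→{s2, s6}; now {s2, s6}.
Read '0': s2→{s6, s7}, s6→∅; union {s6, s7}; ε-closure = {s2, s6, s7}.
Read '0': s2→{s6, s7}, s6→∅, s7→{s3, s5, s6, s7}; union {s3, s5, s6, s7}; ε-closure = {s2, s3, s5, s6, s7}.
Read '0': s2→{s6, s7}, s3→{s2, s6}, s5→∅, s6→∅, s7→{s3, s5, s6, s7}; now {s2, s3, s5, s6, s7}.
Read '0': s2→{s6, s7}, s3→{s2, s6}, s5→∅, s6→∅, s7→{s3, s5, s6, s7}; now {s2, s3, s5, s6, s7}.
Read '0': s2→{s6, s7}, s3→{s2, s6}, s5→∅, s6→∅, s7→{s3, s5, s6, s7}; now {s2, s3, s5, s6, s7}.
Read '0': s2→{s6, s7}, s3→{s2, s6}, s5→∅, s6→∅, s7→{s3, s5, s6, s7}; now {s2, s3, s5, s6, s7}.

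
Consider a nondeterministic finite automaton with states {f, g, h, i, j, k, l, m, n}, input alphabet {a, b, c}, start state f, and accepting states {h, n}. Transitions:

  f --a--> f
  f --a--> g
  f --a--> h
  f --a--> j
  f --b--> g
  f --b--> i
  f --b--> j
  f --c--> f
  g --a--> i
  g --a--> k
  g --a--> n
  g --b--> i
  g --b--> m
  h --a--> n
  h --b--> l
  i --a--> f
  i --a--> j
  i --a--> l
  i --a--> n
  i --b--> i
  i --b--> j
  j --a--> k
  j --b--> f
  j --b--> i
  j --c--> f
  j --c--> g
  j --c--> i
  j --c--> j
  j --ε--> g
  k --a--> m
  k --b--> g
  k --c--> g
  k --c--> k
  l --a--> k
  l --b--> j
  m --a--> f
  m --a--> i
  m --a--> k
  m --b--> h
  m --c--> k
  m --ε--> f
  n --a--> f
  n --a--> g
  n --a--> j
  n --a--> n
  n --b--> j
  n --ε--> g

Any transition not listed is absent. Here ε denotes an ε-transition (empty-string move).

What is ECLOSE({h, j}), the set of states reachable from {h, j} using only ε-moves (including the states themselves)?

Begin with {h, j}.
ε-move j → g; add g.

{g, h, j}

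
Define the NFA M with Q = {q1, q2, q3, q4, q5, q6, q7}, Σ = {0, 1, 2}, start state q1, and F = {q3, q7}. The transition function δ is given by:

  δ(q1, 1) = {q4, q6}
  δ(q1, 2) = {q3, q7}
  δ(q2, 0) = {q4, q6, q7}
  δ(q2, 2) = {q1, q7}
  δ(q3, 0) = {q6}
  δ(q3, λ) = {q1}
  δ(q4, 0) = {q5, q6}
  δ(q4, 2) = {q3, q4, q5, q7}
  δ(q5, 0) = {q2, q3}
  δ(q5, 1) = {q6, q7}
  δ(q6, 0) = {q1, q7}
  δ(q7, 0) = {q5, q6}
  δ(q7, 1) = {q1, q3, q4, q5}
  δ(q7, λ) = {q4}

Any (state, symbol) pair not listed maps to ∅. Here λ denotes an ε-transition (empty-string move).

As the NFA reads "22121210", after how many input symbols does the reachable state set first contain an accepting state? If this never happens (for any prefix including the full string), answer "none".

1

Start in {q1}.
Read '2': {q1} → {q1, q3, q4, q7}.
None of the earlier sets intersect F, but {q1, q3, q4, q7} does.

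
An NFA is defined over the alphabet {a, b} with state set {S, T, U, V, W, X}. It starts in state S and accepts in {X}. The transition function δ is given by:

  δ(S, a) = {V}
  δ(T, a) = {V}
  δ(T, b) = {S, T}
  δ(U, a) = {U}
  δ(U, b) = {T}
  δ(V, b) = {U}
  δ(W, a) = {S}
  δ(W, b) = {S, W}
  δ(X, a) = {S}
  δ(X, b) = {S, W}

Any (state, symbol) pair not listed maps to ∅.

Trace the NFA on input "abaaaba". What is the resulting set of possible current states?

{V}

Start in {S}.
Read 'a': {S} → {V}.
Read 'b': {V} → {U}.
Read 'a': {U} → {U}.
Read 'a': {U} → {U}.
Read 'a': {U} → {U}.
Read 'b': {U} → {T}.
Read 'a': {T} → {V}.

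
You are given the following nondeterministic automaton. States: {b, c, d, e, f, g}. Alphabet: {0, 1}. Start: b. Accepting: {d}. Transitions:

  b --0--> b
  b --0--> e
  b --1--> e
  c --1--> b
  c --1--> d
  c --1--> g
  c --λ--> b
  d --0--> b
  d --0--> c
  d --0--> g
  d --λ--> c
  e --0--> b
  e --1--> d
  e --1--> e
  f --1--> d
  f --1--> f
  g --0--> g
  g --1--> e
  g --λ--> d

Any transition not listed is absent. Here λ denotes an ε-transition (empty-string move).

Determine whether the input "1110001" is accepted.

Yes

Start in {b}.
Read '1': {b} → {e}.
Read '1': {e} → {b, c, d, e}.
Read '1': {b, c, d, e} → {b, c, d, e, g}.
Read '0': {b, c, d, e, g} → {b, c, d, e, g}.
Read '0': {b, c, d, e, g} → {b, c, d, e, g}.
Read '0': {b, c, d, e, g} → {b, c, d, e, g}.
Read '1': {b, c, d, e, g} → {b, c, d, e, g}.
The final set {b, c, d, e, g} contains the accepting state d.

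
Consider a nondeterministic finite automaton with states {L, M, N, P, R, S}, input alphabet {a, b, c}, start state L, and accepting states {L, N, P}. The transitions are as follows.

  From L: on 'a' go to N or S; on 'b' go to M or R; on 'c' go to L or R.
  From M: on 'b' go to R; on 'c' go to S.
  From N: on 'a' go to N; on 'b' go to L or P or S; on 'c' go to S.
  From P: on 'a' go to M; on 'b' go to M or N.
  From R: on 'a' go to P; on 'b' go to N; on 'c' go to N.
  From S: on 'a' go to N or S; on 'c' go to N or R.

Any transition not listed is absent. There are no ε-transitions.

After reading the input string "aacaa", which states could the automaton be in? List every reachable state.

{M, N, S}

Start in {L}.
Read 'a': L→{N, S}; now {N, S}.
Read 'a': N→{N}, S→{N, S}; now {N, S}.
Read 'c': N→{S}, S→{N, R}; now {N, R, S}.
Read 'a': N→{N}, R→{P}, S→{N, S}; now {N, P, S}.
Read 'a': N→{N}, P→{M}, S→{N, S}; now {M, N, S}.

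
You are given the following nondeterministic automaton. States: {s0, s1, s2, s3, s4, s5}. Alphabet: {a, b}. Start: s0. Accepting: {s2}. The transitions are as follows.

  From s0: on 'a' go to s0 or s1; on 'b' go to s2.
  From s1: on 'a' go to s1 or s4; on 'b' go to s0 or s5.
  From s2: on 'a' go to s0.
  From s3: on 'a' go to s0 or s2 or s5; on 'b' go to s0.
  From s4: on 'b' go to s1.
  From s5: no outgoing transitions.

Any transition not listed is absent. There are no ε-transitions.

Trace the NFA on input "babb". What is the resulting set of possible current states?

∅

Start in {s0}.
Read 'b': s0→{s2}; now {s2}.
Read 'a': s2→{s0}; now {s0}.
Read 'b': s0→{s2}; now {s2}.
Read 'b': s2→∅; now ∅.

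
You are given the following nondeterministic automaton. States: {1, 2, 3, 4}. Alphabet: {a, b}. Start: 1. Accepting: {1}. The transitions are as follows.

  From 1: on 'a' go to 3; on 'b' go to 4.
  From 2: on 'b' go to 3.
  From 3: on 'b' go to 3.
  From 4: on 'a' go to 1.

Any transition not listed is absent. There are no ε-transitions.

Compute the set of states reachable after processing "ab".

{3}

Start in {1}.
Read 'a': {1} → {3}.
Read 'b': {3} → {3}.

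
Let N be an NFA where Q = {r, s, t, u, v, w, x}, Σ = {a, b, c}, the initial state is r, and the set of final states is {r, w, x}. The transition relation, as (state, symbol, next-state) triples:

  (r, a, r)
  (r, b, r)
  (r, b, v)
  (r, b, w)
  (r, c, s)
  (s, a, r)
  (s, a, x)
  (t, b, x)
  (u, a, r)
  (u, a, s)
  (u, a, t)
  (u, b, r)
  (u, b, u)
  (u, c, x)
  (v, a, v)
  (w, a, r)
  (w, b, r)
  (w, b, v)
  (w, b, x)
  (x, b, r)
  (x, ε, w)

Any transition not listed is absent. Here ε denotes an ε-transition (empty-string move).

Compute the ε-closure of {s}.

{s}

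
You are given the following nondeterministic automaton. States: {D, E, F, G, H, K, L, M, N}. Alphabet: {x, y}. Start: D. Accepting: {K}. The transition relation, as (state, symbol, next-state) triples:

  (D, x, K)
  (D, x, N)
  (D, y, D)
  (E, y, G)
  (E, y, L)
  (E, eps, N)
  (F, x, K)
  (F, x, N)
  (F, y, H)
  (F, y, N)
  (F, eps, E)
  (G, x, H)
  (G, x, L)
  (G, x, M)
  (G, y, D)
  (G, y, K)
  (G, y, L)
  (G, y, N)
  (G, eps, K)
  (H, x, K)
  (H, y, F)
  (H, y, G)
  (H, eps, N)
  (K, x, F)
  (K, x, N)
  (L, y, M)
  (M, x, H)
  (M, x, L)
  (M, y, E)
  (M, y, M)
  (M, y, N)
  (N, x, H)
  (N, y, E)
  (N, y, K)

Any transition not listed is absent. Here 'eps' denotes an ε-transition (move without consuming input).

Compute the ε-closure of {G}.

Begin with {G}.
ε-move G → K; add K.

{G, K}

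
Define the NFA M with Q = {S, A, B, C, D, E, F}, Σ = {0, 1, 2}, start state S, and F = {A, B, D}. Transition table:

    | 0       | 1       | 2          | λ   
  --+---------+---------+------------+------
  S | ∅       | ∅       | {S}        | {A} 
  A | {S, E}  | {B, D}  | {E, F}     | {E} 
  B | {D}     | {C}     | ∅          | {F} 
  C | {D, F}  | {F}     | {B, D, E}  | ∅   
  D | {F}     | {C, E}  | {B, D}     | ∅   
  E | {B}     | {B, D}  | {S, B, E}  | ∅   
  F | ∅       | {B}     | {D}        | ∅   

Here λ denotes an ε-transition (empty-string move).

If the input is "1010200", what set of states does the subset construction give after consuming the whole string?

Start: ε-closure({S}) = {S, A, E}.
Read '1': {S, A, E} → {B, D, F}.
Read '0': {B, D, F} → {D, F}.
Read '1': {D, F} → {B, C, E, F}.
Read '0': {B, C, E, F} → {B, D, F}.
Read '2': {B, D, F} → {B, D, F}.
Read '0': {B, D, F} → {D, F}.
Read '0': {D, F} → {F}.

{F}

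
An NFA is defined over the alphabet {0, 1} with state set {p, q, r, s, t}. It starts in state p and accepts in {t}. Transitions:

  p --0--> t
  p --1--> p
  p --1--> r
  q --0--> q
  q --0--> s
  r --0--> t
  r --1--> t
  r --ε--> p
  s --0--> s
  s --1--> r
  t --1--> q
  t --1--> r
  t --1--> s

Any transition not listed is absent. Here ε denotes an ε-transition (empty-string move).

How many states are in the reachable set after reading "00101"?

Start in {p}.
Read '0': p→{t}; now {t}.
Read '0': t→∅; now ∅.
The set is empty and remains empty for the remaining 3 symbols.
That set has 0 states.

0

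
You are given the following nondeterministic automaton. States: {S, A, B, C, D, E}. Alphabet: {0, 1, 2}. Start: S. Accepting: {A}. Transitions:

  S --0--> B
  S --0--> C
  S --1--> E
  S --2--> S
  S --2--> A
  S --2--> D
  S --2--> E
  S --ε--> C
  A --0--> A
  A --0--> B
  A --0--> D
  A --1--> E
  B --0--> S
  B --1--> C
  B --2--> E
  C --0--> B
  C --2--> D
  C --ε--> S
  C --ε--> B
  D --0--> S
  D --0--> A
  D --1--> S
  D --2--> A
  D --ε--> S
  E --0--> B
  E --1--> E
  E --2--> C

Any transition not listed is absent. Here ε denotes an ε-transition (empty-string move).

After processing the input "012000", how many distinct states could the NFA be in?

Start: ε-closure({S}) = {S, B, C}.
Read '0': {S, B, C} → {S, B, C}.
Read '1': {S, B, C} → {S, B, C, E}.
Read '2': {S, B, C, E} → {S, A, B, C, D, E}.
Read '0': {S, A, B, C, D, E} → {S, A, B, C, D}.
Read '0': {S, A, B, C, D} → {S, A, B, C, D}.
Read '0': {S, A, B, C, D} → {S, A, B, C, D}.
That set has 5 states.

5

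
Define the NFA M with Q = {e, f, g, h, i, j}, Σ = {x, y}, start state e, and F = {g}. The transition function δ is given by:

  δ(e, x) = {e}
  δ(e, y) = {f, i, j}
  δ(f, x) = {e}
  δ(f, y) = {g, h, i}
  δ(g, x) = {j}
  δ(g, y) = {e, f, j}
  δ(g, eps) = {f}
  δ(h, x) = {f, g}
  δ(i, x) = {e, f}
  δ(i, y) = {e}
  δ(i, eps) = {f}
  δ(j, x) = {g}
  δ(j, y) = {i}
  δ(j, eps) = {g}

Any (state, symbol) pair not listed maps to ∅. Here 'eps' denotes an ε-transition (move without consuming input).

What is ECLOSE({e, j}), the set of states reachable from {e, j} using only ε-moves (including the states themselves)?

{e, f, g, j}

Begin with {e, j}.
ε-move j → g; add g.
ε-move g → f; add f.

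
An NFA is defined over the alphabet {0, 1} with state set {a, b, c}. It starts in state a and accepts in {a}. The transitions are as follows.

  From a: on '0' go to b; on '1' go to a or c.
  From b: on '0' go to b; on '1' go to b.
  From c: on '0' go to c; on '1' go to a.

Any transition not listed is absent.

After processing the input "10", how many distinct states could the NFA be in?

2

Start in {a}.
Read '1': a→{a, c}; now {a, c}.
Read '0': a→{b}, c→{c}; now {b, c}.
That set has 2 states.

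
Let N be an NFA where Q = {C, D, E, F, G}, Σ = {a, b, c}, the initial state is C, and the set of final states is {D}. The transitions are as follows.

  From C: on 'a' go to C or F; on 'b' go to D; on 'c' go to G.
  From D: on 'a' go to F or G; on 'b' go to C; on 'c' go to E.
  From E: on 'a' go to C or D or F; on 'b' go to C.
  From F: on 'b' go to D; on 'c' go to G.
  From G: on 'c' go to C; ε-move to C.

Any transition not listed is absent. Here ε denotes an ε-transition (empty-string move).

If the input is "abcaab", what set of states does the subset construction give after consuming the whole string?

Start in {C}.
Read 'a': C→{C, F}; now {C, F}.
Read 'b': C→{D}, F→{D}; now {D}.
Read 'c': D→{E}; now {E}.
Read 'a': E→{C, D, F}; now {C, D, F}.
Read 'a': C→{C, F}, D→{F, G}, F→∅; now {C, F, G}.
Read 'b': C→{D}, F→{D}, G→∅; now {D}.

{D}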